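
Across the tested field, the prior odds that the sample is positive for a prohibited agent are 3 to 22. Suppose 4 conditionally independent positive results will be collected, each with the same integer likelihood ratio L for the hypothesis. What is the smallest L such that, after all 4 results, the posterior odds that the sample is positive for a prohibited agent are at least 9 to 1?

Prior odds = 3/22.
Target odds = 9.
Need L⁴ ≥ 9 ÷ (3/22) = 66.
2⁴ = 16 < 66 ≤ 81 = 3⁴, so L = 3.

3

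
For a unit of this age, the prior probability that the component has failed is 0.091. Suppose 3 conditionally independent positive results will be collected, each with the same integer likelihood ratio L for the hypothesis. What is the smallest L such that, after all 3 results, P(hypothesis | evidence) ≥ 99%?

Prior odds = 0.091/0.909 = 91/909.
Target odds = 0.99/0.01 = 99.
Need L³ ≥ 99 ÷ (91/909) = 89991/91.
9³ = 729 < 89991/91 ≤ 1000 = 10³, so L = 10.

10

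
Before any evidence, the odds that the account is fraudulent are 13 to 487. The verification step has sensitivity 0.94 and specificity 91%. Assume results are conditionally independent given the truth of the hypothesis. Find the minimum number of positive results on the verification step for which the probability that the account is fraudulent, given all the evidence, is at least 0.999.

Prior odds = 13/487.
False-positive rate = 1 − 0.91 = 0.09; likelihood ratio of a positive = 0.94/0.09 = 94/9.
Target odds: 0.999 ÷ 0.001 = 999.
Need (13/487) × (94/9)ⁿ ≥ 999, i.e. (94/9)ⁿ ≥ 486513/13.
(94/9)⁴ = 78074896/6561 falls short of 486513/13 but (94/9)⁵ ≈124287 reaches it, so n = 5.

5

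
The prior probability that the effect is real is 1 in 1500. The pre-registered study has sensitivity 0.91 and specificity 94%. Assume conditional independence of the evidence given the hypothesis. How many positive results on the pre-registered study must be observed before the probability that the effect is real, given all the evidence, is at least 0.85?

4

Prior odds = (1/1500)/(1499/1500) = 1/1499.
False-positive rate = 1 − 0.94 = 0.06; likelihood ratio of a positive = 0.91/0.06 = 91/6.
Target posterior odds = 0.85/0.15 = 17/3.
Need (1/1499) × (91/6)ⁿ ≥ 17/3, i.e. (91/6)ⁿ ≥ 25483/3.
(91/6)³ = 753571/216 falls short of 25483/3 but (91/6)⁴ = 68574961/1296 reaches it, so n = 4.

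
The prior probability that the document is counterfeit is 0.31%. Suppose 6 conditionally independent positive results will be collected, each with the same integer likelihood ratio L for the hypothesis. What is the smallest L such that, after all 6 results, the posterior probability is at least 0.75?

4

Prior odds = 0.0031/0.9969 = 31/9969.
Target odds = 0.75/0.25 = 3.
Need L⁶ ≥ 3 ÷ (31/9969) = 29907/31.
3⁶ = 729 < 29907/31 ≤ 4096 = 4⁶, so L = 4.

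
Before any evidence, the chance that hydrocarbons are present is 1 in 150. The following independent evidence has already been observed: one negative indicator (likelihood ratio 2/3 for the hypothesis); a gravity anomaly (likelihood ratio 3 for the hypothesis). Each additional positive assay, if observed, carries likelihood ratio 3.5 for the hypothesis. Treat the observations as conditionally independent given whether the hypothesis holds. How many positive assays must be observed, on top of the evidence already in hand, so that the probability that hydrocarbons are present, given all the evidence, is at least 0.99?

8

Prior odds = (1/150)/(149/150) = 1/149.
Combined Bayes factor of the evidence already in hand = (2/3) × 3 = 2.
Odds after that evidence = (1/149) × 2 = 2/149.
Target odds = 0.99/0.01 = 99.
Need 3.5ⁿ ≥ 99 ÷ (2/149) = 7375.5.
3.5⁷ = 823543/128 falls short of 7375.5 but 3.5⁸ = 5764801/256 reaches it, so n = 8.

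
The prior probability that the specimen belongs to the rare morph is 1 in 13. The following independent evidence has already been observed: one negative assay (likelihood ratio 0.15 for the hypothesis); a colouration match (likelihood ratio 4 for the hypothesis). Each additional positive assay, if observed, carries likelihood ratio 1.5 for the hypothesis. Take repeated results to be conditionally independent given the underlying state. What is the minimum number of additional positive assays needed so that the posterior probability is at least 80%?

Prior odds = (1/13)/(12/13) = 1/12.
Combined Bayes factor of the evidence already in hand = 0.15 × 4 = 0.6.
Odds after that evidence = (1/12) × 0.6 = 0.05.
Target odds = 0.8/0.2 = 4.
Need 1.5ⁿ ≥ 4 ÷ 0.05 = 80.
1.5¹⁰ = 59049/1024 falls short of 80 but 1.5¹¹ = 177147/2048 reaches it, so n = 11.

11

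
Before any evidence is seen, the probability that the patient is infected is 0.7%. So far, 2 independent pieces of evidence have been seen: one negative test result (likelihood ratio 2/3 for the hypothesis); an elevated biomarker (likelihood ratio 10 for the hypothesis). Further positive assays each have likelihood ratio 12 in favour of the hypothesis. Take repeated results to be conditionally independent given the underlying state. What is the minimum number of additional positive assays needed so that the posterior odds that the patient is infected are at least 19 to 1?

3

Prior odds = 0.007/0.993 = 7/993.
Combined Bayes factor of the evidence already in hand = (2/3) × 10 = 20/3.
Odds after that evidence = (7/993) × 20/3 = 140/2979.
Target odds = 19.
Need 12ⁿ ≥ 19 ÷ (140/2979) = 56601/140.
12² = 144 falls short of 56601/140 but 12³ = 1728 reaches it, so n = 3.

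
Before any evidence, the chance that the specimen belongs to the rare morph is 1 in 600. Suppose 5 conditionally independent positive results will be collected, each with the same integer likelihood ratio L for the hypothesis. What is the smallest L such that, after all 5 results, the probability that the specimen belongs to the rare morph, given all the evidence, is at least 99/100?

10

Prior odds = (1/600)/(599/600) = 1/599.
Target odds = 0.99/0.01 = 99.
Need L⁵ ≥ 99 ÷ (1/599) = 59301.
9⁵ = 59049 < 59301 ≤ 100000 = 10⁵, so L = 10.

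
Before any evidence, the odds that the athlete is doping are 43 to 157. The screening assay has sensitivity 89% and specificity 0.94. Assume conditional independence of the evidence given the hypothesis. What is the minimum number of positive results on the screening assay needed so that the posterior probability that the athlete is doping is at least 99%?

3

Prior odds = 43/157.
False-positive rate = 1 − 0.94 = 0.06; likelihood ratio of a positive = 0.89/0.06 = 89/6.
Target odds: 0.99 ÷ 0.01 = 99.
Need (43/157) × (89/6)ⁿ ≥ 99, i.e. (89/6)ⁿ ≥ 15543/43.
(89/6)² = 7921/36 falls short of 15543/43 but (89/6)³ = 704969/216 reaches it, so n = 3.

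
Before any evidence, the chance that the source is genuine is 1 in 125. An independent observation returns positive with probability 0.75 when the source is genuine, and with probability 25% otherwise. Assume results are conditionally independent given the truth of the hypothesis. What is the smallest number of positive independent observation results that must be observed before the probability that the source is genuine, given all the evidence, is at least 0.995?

Prior odds = 0.008/0.992 = 1/124.
Likelihood ratio of a positive result = 0.75/0.25 = 3.
Target posterior odds = 0.995/0.005 = 199.
Require 3ⁿ ≥ 199 ÷ (1/124) = 24676.
3⁹ = 19683 falls short of 24676 but 3¹⁰ = 59049 reaches it, so n = 10.

10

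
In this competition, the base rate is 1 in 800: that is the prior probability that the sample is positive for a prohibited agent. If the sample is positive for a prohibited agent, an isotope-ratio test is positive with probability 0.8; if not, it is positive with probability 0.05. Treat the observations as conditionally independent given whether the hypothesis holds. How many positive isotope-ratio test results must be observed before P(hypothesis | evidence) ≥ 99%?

5

Prior odds = 0.00125/0.99875 = 1/799.
Likelihood ratio of a positive = 0.8/0.05 = 16.
Target odds: 0.99 ÷ 0.01 = 99.
Need (1/799) × 16ⁿ ≥ 99, i.e. 16ⁿ ≥ 79101.
16⁴ = 65536 falls short of 79101 but 16⁵ = 1048576 reaches it, so n = 5.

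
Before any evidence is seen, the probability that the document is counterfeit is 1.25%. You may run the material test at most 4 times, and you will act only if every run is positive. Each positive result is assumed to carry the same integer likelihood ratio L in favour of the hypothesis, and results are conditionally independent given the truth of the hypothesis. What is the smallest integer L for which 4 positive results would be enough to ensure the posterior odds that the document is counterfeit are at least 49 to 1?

Prior odds = 0.0125/0.9875 = 1/79.
Target odds = 49.
Need L⁴ ≥ 49 ÷ (1/79) = 3871.
7⁴ = 2401 < 3871 ≤ 4096 = 8⁴, so L = 8.

8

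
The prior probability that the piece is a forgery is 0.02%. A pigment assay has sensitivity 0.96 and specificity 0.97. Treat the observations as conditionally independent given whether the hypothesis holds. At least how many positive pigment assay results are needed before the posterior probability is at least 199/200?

4

Prior odds: 0.0002 ÷ 0.9998 = 1/4999.
False-positive rate = 1 − 0.97 = 0.03; likelihood ratio of a positive = 0.96/0.03 = 32.
Target posterior odds = 0.995/0.005 = 199.
Require 32ⁿ ≥ 199 ÷ (1/4999) = 994801.
32³ = 32768 falls short of 994801 but 32⁴ = 1048576 reaches it, so n = 4.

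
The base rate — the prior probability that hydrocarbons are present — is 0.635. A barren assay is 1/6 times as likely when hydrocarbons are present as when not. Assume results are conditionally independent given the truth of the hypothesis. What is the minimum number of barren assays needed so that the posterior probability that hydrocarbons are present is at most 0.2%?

4

Prior odds: 0.635 ÷ 0.365 = 127/73.
Likelihood ratio per barren assay = 1/6.
Target odds: 0.002 ÷ 0.998 = 1/499.
Require (1/6)ⁿ ≤ 1/499 ÷ (127/73) = 73/63373.
(1/6)³ = 1/216 is still above 73/63373 but (1/6)⁴ = 1/1296 is at or below it, so n = 4.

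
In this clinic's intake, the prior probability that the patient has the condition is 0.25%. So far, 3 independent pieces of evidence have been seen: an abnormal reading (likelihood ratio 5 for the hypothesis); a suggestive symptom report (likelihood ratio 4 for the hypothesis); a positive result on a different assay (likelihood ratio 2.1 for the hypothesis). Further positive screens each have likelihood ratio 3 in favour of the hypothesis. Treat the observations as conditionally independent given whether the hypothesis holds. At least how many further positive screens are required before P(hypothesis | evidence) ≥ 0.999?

Prior odds = 0.0025/0.9975 = 1/399.
Combined Bayes factor of the evidence already in hand = 5 × 4 × 2.1 = 42.
Odds after that evidence = (1/399) × 42 = 2/19.
Target odds = 0.999/0.001 = 999.
Need 3ⁿ ≥ 999 ÷ (2/19) = 9490.5.
3⁸ = 6561 falls short of 9490.5 but 3⁹ = 19683 reaches it, so n = 9.

9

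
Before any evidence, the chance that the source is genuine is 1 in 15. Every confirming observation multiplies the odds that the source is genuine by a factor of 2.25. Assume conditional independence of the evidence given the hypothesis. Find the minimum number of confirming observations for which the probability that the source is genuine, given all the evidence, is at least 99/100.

Prior odds: (1/15) ÷ (14/15) = 1/14.
Likelihood ratio per confirming observation = 2.25.
Target posterior odds = 0.99/0.01 = 99.
Require 2.25ⁿ ≥ 99 ÷ (1/14) = 1386.
2.25⁸ = 43046721/65536 falls short of 1386 but 2.25⁹ = 387420489/262144 reaches it, so n = 9.

9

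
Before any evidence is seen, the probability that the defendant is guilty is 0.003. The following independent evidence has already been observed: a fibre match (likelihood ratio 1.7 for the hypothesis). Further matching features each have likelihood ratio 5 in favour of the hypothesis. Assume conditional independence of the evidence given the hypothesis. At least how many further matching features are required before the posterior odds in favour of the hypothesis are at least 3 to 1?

Prior odds = 0.003/0.997 = 3/997.
Bayes factor of the evidence already in hand = 1.7.
Odds after that evidence = (3/997) × 1.7 = 51/9970.
Target odds = 3.
Need 5ⁿ ≥ 3 ÷ (51/9970) = 9970/17.
5³ = 125 falls short of 9970/17 but 5⁴ = 625 reaches it, so n = 4.

4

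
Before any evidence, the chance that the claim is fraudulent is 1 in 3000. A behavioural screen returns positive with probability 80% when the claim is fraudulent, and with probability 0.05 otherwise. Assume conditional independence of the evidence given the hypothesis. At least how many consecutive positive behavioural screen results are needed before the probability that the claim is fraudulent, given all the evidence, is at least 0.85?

Prior odds: (1/3000) ÷ (2999/3000) = 1/2999.
Likelihood ratio of a positive result = 0.8/0.05 = 16.
Target posterior odds = 0.85/0.15 = 17/3.
Need (1/2999) × 16ⁿ ≥ 17/3, i.e. 16ⁿ ≥ 50983/3.
16³ = 4096 falls short of 50983/3 but 16⁴ = 65536 reaches it, so n = 4.

4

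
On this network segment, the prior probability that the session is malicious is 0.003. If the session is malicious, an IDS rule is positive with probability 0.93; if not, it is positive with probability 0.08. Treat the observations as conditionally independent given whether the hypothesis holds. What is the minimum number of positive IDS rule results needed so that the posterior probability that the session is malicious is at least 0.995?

Prior odds: 0.003 ÷ 0.997 = 3/997.
Likelihood ratio of a positive = 0.93/0.08 = 11.625.
Target odds: 0.995 ÷ 0.005 = 199.
Require 11.625ⁿ ≥ 199 ÷ (3/997) = 198403/3.
11.625⁴ = 74805201/4096 falls short of 198403/3 but 11.625⁵ ≈212307 reaches it, so n = 5.

5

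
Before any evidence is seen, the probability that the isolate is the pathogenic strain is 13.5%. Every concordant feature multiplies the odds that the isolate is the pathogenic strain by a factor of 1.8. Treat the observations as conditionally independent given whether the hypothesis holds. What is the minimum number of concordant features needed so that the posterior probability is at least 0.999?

Prior odds = 0.135/0.865 = 27/173.
Likelihood ratio per concordant feature = 1.8.
Target posterior odds = 0.999/0.001 = 999.
Require 1.8ⁿ ≥ 999 ÷ (27/173) = 6401.
1.8¹⁴ ≈3748.13 falls short of 6401 but 1.8¹⁵ ≈6746.64 reaches it, so n = 15.

15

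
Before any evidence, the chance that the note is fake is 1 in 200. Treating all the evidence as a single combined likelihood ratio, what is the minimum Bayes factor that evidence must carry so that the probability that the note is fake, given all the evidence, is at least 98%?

Prior odds = 0.005/0.995 = 1/199.
Target odds = 0.98/0.02 = 49.
Required Bayes factor = 49 ÷ (1/199) = 9751.

9751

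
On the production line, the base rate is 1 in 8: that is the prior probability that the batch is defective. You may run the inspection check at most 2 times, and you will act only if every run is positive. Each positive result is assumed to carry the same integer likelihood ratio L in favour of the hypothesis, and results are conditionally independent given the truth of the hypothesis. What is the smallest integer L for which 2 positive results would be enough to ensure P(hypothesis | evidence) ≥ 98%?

19

Prior odds = 0.125/0.875 = 1/7.
Target odds = 0.98/0.02 = 49.
Need L² ≥ 49 ÷ (1/7) = 343.
18² = 324 < 343 ≤ 361 = 19², so L = 19.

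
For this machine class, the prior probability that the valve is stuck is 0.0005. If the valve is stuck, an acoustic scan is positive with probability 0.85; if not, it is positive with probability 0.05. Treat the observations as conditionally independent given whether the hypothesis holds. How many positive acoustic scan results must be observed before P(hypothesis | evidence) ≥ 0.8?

4

Prior odds = 0.0005/0.9995 = 1/1999.
Likelihood ratio of a positive = 0.85/0.05 = 17.
Target odds: 0.8 ÷ 0.2 = 4.
Require 17ⁿ ≥ 4 ÷ (1/1999) = 7996.
17³ = 4913 falls short of 7996 but 17⁴ = 83521 reaches it, so n = 4.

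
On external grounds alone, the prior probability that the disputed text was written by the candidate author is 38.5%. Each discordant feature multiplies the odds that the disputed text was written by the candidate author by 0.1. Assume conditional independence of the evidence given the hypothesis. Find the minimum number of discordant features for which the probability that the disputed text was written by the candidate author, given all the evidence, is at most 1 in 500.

Prior odds: 0.385 ÷ 0.615 = 77/123.
Likelihood ratio per discordant feature = 0.1.
Target odds: 0.002 ÷ 0.998 = 1/499.
Need (77/123) × 0.1ⁿ ≤ 1/499, i.e. 0.1ⁿ ≤ 123/38423.
0.1² = 0.01 is still above 123/38423 but 0.1³ = 0.001 is at or below it, so n = 3.

3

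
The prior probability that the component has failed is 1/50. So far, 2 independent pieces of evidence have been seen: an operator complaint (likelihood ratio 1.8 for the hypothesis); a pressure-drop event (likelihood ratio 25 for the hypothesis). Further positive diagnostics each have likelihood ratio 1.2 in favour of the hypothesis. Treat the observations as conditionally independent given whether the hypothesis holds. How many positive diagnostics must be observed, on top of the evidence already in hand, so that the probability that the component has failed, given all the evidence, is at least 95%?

Prior odds = 0.02/0.98 = 1/49.
Combined Bayes factor of the evidence already in hand = 1.8 × 25 = 45.
Odds after that evidence = (1/49) × 45 = 45/49.
Target odds = 0.95/0.05 = 19.
Need 1.2ⁿ ≥ 19 ÷ (45/49) = 931/45.
1.2¹⁶ ≈18.4884 falls short of 931/45 but 1.2¹⁷ ≈22.1861 reaches it, so n = 17.

17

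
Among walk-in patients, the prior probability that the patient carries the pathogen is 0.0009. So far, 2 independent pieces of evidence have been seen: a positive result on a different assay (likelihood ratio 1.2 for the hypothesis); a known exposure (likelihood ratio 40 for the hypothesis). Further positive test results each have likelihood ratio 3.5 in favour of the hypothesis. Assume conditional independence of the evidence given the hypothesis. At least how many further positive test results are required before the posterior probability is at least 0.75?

Prior odds = 0.0009/0.9991 = 9/9991.
Combined Bayes factor of the evidence already in hand = 1.2 × 40 = 48.
Odds after that evidence = (9/9991) × 48 = 432/9991.
Target odds = 0.75/0.25 = 3.
Need 3.5ⁿ ≥ 3 ÷ (432/9991) = 9991/144.
3.5³ = 42.875 falls short of 9991/144 but 3.5⁴ = 150.0625 reaches it, so n = 4.

4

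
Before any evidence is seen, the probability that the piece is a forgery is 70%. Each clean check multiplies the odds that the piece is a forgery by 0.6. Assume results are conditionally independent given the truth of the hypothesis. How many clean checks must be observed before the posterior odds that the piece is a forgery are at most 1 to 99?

11

Prior odds = 0.7/0.3 = 7/3.
Likelihood ratio per clean check = 0.6.
Target odds = 1/99.
Need (7/3) × 0.6ⁿ ≤ 1/99, i.e. 0.6ⁿ ≤ 1/231.
0.6¹⁰ = 59049/9765625 is still above 1/231 but 0.6¹¹ = 177147/48828125 is at or below it, so n = 11.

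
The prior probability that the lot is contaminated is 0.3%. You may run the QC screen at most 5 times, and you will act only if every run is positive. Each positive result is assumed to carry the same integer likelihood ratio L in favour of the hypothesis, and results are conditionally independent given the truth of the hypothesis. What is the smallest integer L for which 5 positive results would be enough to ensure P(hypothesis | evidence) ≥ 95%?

Prior odds = 0.003/0.997 = 3/997.
Target odds = 0.95/0.05 = 19.
Need L⁵ ≥ 19 ÷ (3/997) = 18943/3.
5⁵ = 3125 < 18943/3 ≤ 7776 = 6⁵, so L = 6.

6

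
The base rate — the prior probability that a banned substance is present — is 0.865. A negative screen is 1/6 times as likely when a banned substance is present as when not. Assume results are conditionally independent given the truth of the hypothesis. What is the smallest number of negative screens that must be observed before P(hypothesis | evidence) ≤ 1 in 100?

4

Prior odds: 0.865 ÷ 0.135 = 173/27.
Likelihood ratio per negative screen = 1/6.
Target odds: 0.01 ÷ 0.99 = 1/99.
Need (173/27) × (1/6)ⁿ ≤ 1/99, i.e. (1/6)ⁿ ≤ 3/1903.
(1/6)³ = 1/216 is still above 3/1903 but (1/6)⁴ = 1/1296 is at or below it, so n = 4.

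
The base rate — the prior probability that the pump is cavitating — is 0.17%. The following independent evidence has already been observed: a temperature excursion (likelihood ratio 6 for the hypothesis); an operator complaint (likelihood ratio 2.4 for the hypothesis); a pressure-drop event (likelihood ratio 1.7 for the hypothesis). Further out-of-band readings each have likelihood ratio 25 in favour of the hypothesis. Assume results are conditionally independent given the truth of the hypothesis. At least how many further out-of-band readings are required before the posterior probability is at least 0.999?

Prior odds = 0.0017/0.9983 = 17/9983.
Combined Bayes factor of the evidence already in hand = 6 × 2.4 × 1.7 = 24.48.
Odds after that evidence = (17/9983) × 24.48 = 10404/249575.
Target odds = 0.999/0.001 = 999.
Need 25ⁿ ≥ 999 ÷ (10404/249575) = 27702825/1156.
25³ = 15625 falls short of 27702825/1156 but 25⁴ = 390625 reaches it, so n = 4.

4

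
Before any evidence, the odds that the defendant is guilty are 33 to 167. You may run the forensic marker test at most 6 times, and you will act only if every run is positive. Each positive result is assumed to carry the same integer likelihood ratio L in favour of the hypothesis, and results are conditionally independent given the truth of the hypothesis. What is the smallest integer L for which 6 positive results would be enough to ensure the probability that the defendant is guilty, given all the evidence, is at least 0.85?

Prior odds = 33/167.
Target odds = 0.85/0.15 = 17/3.
Need L⁶ ≥ 17/3 ÷ (33/167) = 2839/99.
1⁶ = 1 < 2839/99 ≤ 64 = 2⁶, so L = 2.

2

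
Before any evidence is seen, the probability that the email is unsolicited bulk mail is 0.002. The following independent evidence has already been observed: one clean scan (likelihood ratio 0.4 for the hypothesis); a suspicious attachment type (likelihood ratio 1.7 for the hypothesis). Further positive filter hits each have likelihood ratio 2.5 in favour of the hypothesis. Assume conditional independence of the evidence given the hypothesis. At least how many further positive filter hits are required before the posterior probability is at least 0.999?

15

Prior odds = 0.002/0.998 = 1/499.
Combined Bayes factor of the evidence already in hand = 0.4 × 1.7 = 0.68.
Odds after that evidence = (1/499) × 0.68 = 17/12475.
Target odds = 0.999/0.001 = 999.
Need 2.5ⁿ ≥ 999 ÷ (17/12475) = 12462525/17.
2.5¹⁴ ≈372529 falls short of 12462525/17 but 2.5¹⁵ ≈931323 reaches it, so n = 15.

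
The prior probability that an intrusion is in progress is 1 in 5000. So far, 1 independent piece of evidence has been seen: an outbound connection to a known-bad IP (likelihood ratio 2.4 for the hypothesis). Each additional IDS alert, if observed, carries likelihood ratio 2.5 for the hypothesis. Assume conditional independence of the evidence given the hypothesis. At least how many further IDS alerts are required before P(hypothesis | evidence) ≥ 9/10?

Prior odds = 0.0002/0.9998 = 1/4999.
Bayes factor of the evidence already in hand = 2.4.
Odds after that evidence = (1/4999) × 2.4 = 12/24995.
Target odds = 0.9/0.1 = 9.
Need 2.5ⁿ ≥ 9 ÷ (12/24995) = 18746.25.
2.5¹⁰ = 9765625/1024 falls short of 18746.25 but 2.5¹¹ = 48828125/2048 reaches it, so n = 11.

11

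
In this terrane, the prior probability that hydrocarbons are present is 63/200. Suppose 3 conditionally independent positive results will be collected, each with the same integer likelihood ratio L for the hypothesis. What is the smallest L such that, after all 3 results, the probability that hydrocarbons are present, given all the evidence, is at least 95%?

4

Prior odds = 0.315/0.685 = 63/137.
Target odds = 0.95/0.05 = 19.
Need L³ ≥ 19 ÷ (63/137) = 2603/63.
3³ = 27 < 2603/63 ≤ 64 = 4³, so L = 4.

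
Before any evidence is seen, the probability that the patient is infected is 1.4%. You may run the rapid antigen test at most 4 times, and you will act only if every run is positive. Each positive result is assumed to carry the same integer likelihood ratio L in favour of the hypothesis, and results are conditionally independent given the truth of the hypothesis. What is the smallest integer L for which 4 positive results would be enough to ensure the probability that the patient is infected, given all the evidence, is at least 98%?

Prior odds = 0.014/0.986 = 7/493.
Target odds = 0.98/0.02 = 49.
Need L⁴ ≥ 49 ÷ (7/493) = 3451.
7⁴ = 2401 < 3451 ≤ 4096 = 8⁴, so L = 8.

8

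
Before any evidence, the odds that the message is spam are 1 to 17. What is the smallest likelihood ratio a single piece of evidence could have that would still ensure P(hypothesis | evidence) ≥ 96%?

Prior odds = 1/17.
Target odds = 0.96/0.04 = 24.
Required Bayes factor = 24 ÷ (1/17) = 408.

408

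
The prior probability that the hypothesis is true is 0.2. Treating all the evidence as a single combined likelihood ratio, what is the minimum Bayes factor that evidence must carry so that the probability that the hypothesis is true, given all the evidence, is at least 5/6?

Prior odds = 0.2/0.8 = 0.25.
Target odds = (5/6)/(1/6) = 5.
Required Bayes factor = 5 ÷ 0.25 = 20.

20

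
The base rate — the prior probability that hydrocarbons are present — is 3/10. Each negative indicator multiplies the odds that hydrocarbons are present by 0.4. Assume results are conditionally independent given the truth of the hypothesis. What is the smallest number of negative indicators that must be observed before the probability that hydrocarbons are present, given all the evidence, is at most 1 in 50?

4

Prior odds: 0.3 ÷ 0.7 = 3/7.
Likelihood ratio per negative indicator = 0.4.
Target odds: 0.02 ÷ 0.98 = 1/49.
Require 0.4ⁿ ≤ 1/49 ÷ (3/7) = 1/21.
0.4³ = 0.064 is still above 1/21 but 0.4⁴ = 0.0256 is at or below it, so n = 4.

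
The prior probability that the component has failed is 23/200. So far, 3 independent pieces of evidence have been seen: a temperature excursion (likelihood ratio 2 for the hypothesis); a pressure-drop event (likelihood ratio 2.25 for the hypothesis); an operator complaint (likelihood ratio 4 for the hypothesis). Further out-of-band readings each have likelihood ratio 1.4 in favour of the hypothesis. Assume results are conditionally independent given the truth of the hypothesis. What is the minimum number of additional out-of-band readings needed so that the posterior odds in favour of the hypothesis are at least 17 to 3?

Prior odds = 0.115/0.885 = 23/177.
Combined Bayes factor of the evidence already in hand = 2 × 2.25 × 4 = 18.
Odds after that evidence = (23/177) × 18 = 138/59.
Target odds = 17/3.
Need 1.4ⁿ ≥ 17/3 ÷ (138/59) = 1003/414.
1.4² = 1.96 falls short of 1003/414 but 1.4³ = 2.744 reaches it, so n = 3.

3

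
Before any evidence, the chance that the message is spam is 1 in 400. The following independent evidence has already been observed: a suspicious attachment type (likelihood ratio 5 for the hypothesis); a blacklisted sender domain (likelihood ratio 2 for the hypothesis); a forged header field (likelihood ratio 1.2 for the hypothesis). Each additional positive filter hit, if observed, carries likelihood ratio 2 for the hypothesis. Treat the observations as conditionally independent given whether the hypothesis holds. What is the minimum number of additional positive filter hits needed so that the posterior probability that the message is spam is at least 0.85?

Prior odds = 0.0025/0.9975 = 1/399.
Combined Bayes factor of the evidence already in hand = 5 × 2 × 1.2 = 12.
Odds after that evidence = (1/399) × 12 = 4/133.
Target odds = 0.85/0.15 = 17/3.
Need 2ⁿ ≥ 17/3 ÷ (4/133) = 2261/12.
2⁷ = 128 falls short of 2261/12 but 2⁸ = 256 reaches it, so n = 8.

8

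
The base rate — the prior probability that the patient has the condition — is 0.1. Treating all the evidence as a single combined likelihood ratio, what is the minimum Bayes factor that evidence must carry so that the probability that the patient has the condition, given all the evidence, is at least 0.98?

Prior odds = 0.1/0.9 = 1/9.
Target odds = 0.98/0.02 = 49.
Required Bayes factor = 49 ÷ (1/9) = 441.

441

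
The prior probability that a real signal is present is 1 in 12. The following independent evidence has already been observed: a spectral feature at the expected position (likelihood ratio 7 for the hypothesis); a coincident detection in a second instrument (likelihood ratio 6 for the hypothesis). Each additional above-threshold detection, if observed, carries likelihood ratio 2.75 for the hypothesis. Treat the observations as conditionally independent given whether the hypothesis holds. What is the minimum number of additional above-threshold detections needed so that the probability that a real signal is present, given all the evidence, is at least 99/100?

Prior odds = (1/12)/(11/12) = 1/11.
Combined Bayes factor of the evidence already in hand = 7 × 6 = 42.
Odds after that evidence = (1/11) × 42 = 42/11.
Target odds = 0.99/0.01 = 99.
Need 2.75ⁿ ≥ 99 ÷ (42/11) = 363/14.
2.75³ = 20.796875 falls short of 363/14 but 2.75⁴ = 57.19140625 reaches it, so n = 4.

4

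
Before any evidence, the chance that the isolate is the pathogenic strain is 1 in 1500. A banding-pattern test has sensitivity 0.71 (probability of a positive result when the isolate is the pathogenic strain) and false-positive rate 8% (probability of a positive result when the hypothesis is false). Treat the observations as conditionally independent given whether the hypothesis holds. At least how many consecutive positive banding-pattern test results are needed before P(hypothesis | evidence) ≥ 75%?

Prior odds: (1/1500) ÷ (1499/1500) = 1/1499.
Likelihood ratio of a positive result = 0.71/0.08 = 8.875.
Target posterior odds = 0.75/0.25 = 3.
Require 8.875ⁿ ≥ 3 ÷ (1/1499) = 4497.
8.875³ = 357911/512 falls short of 4497 but 8.875⁴ = 25411681/4096 reaches it, so n = 4.

4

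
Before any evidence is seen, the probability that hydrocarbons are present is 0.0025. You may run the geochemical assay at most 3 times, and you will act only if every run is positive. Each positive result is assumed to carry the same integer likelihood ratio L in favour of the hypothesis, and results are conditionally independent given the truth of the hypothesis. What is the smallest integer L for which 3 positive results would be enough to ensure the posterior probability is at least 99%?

Prior odds = 0.0025/0.9975 = 1/399.
Target odds = 0.99/0.01 = 99.
Need L³ ≥ 99 ÷ (1/399) = 39501.
34³ = 39304 < 39501 ≤ 42875 = 35³, so L = 35.

35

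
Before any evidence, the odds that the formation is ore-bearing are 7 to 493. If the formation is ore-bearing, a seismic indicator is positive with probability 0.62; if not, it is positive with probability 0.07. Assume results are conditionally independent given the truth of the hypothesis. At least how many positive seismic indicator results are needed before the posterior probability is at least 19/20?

Prior odds = 7/493.
Likelihood ratio of a positive = 0.62/0.07 = 62/7.
Target posterior odds = 0.95/0.05 = 19.
Require (62/7)ⁿ ≥ 19 ÷ (7/493) = 9367/7.
(62/7)³ = 238328/343 falls short of 9367/7 but (62/7)⁴ = 14776336/2401 reaches it, so n = 4.

4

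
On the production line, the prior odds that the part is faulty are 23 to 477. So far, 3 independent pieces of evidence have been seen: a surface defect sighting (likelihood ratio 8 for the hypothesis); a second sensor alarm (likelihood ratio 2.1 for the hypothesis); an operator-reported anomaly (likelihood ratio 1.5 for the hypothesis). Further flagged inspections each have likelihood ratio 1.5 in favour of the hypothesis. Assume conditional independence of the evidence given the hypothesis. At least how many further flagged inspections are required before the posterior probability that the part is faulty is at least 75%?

Prior odds = 23/477.
Combined Bayes factor of the evidence already in hand = 8 × 2.1 × 1.5 = 25.2.
Odds after that evidence = (23/477) × 25.2 = 322/265.
Target odds = 0.75/0.25 = 3.
Need 1.5ⁿ ≥ 3 ÷ (322/265) = 795/322.
1.5² = 2.25 falls short of 795/322 but 1.5³ = 3.375 reaches it, so n = 3.

3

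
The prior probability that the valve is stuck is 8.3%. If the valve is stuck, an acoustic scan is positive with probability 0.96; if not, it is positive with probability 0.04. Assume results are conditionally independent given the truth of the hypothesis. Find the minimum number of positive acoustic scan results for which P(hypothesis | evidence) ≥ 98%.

Prior odds: 0.083 ÷ 0.917 = 83/917.
Likelihood ratio of a positive = 0.96/0.04 = 24.
Target posterior odds = 0.98/0.02 = 49.
Need (83/917) × 24ⁿ ≥ 49, i.e. 24ⁿ ≥ 44933/83.
24¹ = 24 falls short of 44933/83 but 24² = 576 reaches it, so n = 2.

2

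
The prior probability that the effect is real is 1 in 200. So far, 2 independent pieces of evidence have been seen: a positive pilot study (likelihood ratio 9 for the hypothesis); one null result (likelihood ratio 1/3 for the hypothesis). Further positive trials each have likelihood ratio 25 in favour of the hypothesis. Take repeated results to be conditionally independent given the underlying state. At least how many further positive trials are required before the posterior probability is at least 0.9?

2

Prior odds = 0.005/0.995 = 1/199.
Combined Bayes factor of the evidence already in hand = 9 × (1/3) = 3.
Odds after that evidence = (1/199) × 3 = 3/199.
Target odds = 0.9/0.1 = 9.
Need 25ⁿ ≥ 9 ÷ (3/199) = 597.
25¹ = 25 falls short of 597 but 25² = 625 reaches it, so n = 2.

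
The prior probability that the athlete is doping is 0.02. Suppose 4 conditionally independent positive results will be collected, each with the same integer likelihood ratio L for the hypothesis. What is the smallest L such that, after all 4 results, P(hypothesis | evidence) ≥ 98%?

7

Prior odds = 0.02/0.98 = 1/49.
Target odds = 0.98/0.02 = 49.
Need L⁴ ≥ 49 ÷ (1/49) = 2401.
6⁴ = 1296 < 2401 ≤ 2401 = 7⁴, so L = 7.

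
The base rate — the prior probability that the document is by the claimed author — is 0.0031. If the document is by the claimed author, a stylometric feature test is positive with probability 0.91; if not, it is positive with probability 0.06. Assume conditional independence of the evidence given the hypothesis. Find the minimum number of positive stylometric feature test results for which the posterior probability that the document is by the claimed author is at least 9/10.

Prior odds = 0.0031/0.9969 = 31/9969.
Likelihood ratio of a positive = 0.91/0.06 = 91/6.
Target posterior odds = 0.9/0.1 = 9.
Need (31/9969) × (91/6)ⁿ ≥ 9, i.e. (91/6)ⁿ ≥ 89721/31.
(91/6)² = 8281/36 falls short of 89721/31 but (91/6)³ = 753571/216 reaches it, so n = 3.

3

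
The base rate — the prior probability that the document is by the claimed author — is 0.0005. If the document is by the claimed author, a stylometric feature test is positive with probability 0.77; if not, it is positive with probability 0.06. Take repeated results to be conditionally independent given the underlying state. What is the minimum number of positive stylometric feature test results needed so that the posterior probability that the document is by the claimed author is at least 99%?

5

Prior odds: 0.0005 ÷ 0.9995 = 1/1999.
Likelihood ratio of a positive = 0.77/0.06 = 77/6.
Target odds: 0.99 ÷ 0.01 = 99.
Require (77/6)ⁿ ≥ 99 ÷ (1/1999) = 197901.
(77/6)⁴ = 35153041/1296 falls short of 197901 but (77/6)⁵ ≈348095 reaches it, so n = 5.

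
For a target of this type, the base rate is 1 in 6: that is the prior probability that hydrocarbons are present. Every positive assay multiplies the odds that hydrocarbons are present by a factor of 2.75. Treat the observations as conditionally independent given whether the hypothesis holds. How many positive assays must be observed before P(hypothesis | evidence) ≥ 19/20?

Prior odds: (1/6) ÷ (5/6) = 0.2.
Likelihood ratio per positive assay = 2.75.
Target odds: 0.95 ÷ 0.05 = 19.
Need 0.2 × 2.75ⁿ ≥ 19, i.e. 2.75ⁿ ≥ 95.
2.75⁴ = 57.19140625 falls short of 95 but 2.75⁵ = 161051/1024 reaches it, so n = 5.

5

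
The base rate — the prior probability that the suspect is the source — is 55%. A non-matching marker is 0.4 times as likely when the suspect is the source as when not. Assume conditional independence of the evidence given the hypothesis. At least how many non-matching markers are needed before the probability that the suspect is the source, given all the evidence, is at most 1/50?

5

Prior odds: 0.55 ÷ 0.45 = 11/9.
Likelihood ratio per non-matching marker = 0.4.
Target posterior odds = 0.02/0.98 = 1/49.
Need (11/9) × 0.4ⁿ ≤ 1/49, i.e. 0.4ⁿ ≤ 9/539.
0.4⁴ = 0.0256 is still above 9/539 but 0.4⁵ = 0.01024 is at or below it, so n = 5.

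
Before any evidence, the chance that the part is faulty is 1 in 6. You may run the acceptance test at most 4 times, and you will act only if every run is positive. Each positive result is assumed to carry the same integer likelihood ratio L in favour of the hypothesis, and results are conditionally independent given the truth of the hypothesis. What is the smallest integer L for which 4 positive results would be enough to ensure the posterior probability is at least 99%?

Prior odds = (1/6)/(5/6) = 0.2.
Target odds = 0.99/0.01 = 99.
Need L⁴ ≥ 99 ÷ 0.2 = 495.
4⁴ = 256 < 495 ≤ 625 = 5⁴, so L = 5.

5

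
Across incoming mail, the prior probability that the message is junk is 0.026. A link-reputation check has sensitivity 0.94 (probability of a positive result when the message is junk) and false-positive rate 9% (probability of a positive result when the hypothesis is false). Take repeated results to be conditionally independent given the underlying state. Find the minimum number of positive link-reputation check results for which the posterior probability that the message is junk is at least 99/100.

Prior odds: 0.026 ÷ 0.974 = 13/487.
Likelihood ratio of a positive result = 0.94/0.09 = 94/9.
Target posterior odds = 0.99/0.01 = 99.
Require (94/9)ⁿ ≥ 99 ÷ (13/487) = 48213/13.
(94/9)³ = 830584/729 falls short of 48213/13 but (94/9)⁴ = 78074896/6561 reaches it, so n = 4.

4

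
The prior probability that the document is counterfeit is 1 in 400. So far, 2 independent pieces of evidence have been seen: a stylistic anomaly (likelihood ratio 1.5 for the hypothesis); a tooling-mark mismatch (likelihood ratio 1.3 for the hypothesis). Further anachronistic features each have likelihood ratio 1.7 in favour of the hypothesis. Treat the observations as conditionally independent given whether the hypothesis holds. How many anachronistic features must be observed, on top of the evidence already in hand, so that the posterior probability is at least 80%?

13

Prior odds = 0.0025/0.9975 = 1/399.
Combined Bayes factor of the evidence already in hand = 1.5 × 1.3 = 1.95.
Odds after that evidence = (1/399) × 1.95 = 13/2660.
Target odds = 0.8/0.2 = 4.
Need 1.7ⁿ ≥ 4 ÷ (13/2660) = 10640/13.
1.7¹² ≈582.622 falls short of 10640/13 but 1.7¹³ ≈990.458 reaches it, so n = 13.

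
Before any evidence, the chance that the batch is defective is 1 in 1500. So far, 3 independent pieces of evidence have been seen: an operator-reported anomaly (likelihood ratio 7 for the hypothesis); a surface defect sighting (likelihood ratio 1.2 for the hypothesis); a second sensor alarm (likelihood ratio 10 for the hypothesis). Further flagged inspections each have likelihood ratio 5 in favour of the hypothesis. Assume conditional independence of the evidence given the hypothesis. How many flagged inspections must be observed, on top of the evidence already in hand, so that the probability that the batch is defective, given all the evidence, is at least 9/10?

4

Prior odds = (1/1500)/(1499/1500) = 1/1499.
Combined Bayes factor of the evidence already in hand = 7 × 1.2 × 10 = 84.
Odds after that evidence = (1/1499) × 84 = 84/1499.
Target odds = 0.9/0.1 = 9.
Need 5ⁿ ≥ 9 ÷ (84/1499) = 4497/28.
5³ = 125 falls short of 4497/28 but 5⁴ = 625 reaches it, so n = 4.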